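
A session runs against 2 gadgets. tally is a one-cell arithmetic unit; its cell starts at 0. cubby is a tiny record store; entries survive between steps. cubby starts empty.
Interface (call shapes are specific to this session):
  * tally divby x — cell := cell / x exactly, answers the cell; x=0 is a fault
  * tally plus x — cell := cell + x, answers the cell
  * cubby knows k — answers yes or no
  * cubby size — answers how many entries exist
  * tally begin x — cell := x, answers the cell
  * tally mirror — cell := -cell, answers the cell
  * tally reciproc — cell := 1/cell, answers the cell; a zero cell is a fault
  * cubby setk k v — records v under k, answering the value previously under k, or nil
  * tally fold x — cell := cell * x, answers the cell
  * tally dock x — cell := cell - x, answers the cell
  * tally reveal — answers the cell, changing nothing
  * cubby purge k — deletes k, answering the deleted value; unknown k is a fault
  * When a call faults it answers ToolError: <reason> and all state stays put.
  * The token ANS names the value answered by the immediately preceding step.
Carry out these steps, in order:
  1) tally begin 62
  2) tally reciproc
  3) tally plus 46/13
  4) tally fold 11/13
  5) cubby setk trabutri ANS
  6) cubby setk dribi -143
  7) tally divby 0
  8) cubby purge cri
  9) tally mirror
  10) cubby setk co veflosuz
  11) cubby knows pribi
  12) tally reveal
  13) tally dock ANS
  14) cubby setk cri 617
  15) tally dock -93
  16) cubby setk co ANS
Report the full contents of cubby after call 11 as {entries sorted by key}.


! tally begin(62) : 62
! tally reciproc() : 1/62
! tally plus(46/13) : 2865/806
! tally fold(11/13) : 31515/10478
! cubby setk(trabutri, ANS) : nil
! cubby setk(dribi, -143) : nil
! tally divby(0) : ToolError: division by zero
! cubby purge(cri) : ToolError: no such key cri
! tally mirror() : -31515/10478
! cubby setk(co, veflosuz) : nil
! cubby knows(pribi) : no
! tally reveal() : -31515/10478
! tally dock(ANS) : 0
! cubby setk(cri, 617) : nil
! tally dock(-93) : 93
! cubby setk(co, ANS) : veflosuz

Answer: {co=veflosuz, dribi=-143, trabutri=31515/10478}


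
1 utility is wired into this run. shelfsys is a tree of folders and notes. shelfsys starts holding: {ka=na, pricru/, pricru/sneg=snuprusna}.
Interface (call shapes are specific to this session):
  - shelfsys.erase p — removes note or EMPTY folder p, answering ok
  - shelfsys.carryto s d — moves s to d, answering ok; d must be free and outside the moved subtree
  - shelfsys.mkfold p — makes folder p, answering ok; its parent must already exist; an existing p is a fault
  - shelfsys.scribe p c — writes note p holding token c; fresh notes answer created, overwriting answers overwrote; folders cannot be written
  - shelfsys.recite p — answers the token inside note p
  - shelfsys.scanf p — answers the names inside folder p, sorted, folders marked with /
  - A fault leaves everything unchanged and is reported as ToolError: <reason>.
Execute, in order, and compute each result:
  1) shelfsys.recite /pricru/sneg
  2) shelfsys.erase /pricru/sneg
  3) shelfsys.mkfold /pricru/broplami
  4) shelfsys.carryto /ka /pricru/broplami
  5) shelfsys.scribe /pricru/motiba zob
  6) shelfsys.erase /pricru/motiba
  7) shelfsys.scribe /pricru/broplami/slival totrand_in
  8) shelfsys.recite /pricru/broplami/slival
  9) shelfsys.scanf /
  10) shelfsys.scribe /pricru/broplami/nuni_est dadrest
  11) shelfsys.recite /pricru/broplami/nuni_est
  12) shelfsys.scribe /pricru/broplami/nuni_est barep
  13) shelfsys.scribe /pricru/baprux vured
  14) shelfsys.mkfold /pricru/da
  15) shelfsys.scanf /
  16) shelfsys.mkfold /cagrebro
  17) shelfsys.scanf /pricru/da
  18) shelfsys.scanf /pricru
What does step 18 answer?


[in] shelfsys.recite p=/pricru/sneg
  snuprusna
[in] shelfsys.erase p=/pricru/sneg
  ok
[in] shelfsys.mkfold p=/pricru/broplami
  ok
[in] shelfsys.carryto s=/ka d=/pricru/broplami
  ToolError: exists
[in] shelfsys.scribe p=/pricru/motiba c=zob
  created
[in] shelfsys.erase p=/pricru/motiba
  ok
[in] shelfsys.scribe p=/pricru/broplami/slival c=totrand_in
  created
[in] shelfsys.recite p=/pricru/broplami/slival
  totrand_in
[in] shelfsys.scanf p=/
  [ka, pricru/]
[in] shelfsys.scribe p=/pricru/broplami/nuni_est c=dadrest
  created
[in] shelfsys.recite p=/pricru/broplami/nuni_est
  dadrest
[in] shelfsys.scribe p=/pricru/broplami/nuni_est c=barep
  overwrote
[in] shelfsys.scribe p=/pricru/baprux c=vured
  created
[in] shelfsys.mkfold p=/pricru/da
  ok
[in] shelfsys.scanf p=/
  [ka, pricru/]
[in] shelfsys.mkfold p=/cagrebro
  ok
[in] shelfsys.scanf p=/pricru/da
  []
[in] shelfsys.scanf p=/pricru
  [baprux, broplami/, da/]

Answer: [baprux, broplami/, da/]


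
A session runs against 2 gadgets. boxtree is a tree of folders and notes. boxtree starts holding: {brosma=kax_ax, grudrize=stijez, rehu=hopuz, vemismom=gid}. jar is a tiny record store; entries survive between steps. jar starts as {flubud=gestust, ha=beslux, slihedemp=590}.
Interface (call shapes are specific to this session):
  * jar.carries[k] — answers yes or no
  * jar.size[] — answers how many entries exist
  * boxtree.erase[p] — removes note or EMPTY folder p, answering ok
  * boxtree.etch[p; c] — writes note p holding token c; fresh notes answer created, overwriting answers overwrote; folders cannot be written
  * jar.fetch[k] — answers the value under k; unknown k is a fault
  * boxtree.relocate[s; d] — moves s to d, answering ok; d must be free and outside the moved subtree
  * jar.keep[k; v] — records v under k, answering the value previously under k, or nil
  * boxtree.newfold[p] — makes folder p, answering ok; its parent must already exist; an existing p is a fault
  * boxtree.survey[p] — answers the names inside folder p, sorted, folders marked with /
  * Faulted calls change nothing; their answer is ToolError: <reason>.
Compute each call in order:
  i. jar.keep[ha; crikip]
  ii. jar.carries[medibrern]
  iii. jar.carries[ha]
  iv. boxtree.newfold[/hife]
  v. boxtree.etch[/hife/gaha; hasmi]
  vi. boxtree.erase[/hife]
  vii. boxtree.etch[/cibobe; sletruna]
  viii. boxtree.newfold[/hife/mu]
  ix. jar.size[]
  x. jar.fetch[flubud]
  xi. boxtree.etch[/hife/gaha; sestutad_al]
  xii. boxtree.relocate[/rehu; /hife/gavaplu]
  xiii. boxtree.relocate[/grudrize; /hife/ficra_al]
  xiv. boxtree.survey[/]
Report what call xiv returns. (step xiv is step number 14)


Answer: [brosma, cibobe, hife/, vemismom]

Derivation:
==> jar.keep(ha, crikip)
<== beslux
==> jar.carries(medibrern)
<== no
==> jar.carries(ha)
<== yes
==> boxtree.newfold(/hife)
<== ok
==> boxtree.etch(/hife/gaha, hasmi)
<== created
==> boxtree.erase(/hife)
<== ToolError: not empty
==> boxtree.etch(/cibobe, sletruna)
<== created
==> boxtree.newfold(/hife/mu)
<== ok
==> jar.size()
<== 3
==> jar.fetch(flubud)
<== gestust
==> boxtree.etch(/hife/gaha, sestutad_al)
<== overwrote
==> boxtree.relocate(/rehu, /hife/gavaplu)
<== ok
==> boxtree.relocate(/grudrize, /hife/ficra_al)
<== ok
==> boxtree.survey(/)
<== [brosma, cibobe, hife/, vemismom]


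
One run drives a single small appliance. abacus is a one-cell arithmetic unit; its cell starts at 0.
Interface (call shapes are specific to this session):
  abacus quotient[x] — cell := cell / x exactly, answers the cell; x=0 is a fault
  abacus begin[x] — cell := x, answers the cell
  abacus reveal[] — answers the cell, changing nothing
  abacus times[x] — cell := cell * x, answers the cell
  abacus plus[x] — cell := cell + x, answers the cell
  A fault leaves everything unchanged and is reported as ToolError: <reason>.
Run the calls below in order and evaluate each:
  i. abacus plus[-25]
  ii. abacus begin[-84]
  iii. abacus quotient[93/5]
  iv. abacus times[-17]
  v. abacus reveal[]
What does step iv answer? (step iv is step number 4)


Answer: 2380/31

Derivation:
$ abacus plus -25
  -25
$ abacus begin -84
  -84
$ abacus quotient 93/5
  -140/31
$ abacus times -17
  2380/31
$ abacus reveal
  2380/31


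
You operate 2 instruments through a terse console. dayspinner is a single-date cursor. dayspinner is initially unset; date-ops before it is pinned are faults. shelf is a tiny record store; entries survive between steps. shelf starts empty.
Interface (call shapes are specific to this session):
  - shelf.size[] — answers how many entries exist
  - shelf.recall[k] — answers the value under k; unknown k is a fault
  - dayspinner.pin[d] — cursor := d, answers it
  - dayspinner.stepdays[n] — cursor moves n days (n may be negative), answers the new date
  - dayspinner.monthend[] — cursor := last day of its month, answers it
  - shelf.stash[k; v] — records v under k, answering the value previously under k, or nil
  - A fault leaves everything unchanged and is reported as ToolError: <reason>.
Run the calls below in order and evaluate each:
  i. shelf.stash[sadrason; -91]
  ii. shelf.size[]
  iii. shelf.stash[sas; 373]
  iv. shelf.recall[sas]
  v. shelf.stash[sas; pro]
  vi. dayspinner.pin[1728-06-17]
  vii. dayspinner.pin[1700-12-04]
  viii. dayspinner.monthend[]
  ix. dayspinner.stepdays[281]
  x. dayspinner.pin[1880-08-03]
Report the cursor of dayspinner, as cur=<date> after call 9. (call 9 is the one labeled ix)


Answer: cur=1701-10-08

Derivation:
I use shelf.stash using k='sadrason', v='-91': nil.
I use shelf.size, — result: 1.
Using shelf.stash using k='sas', v='373', yielding nil.
Using shelf.recall using k='sas', giving 373.
I call shelf.stash using k='sas', v='pro', and get 373.
Invoking dayspinner.pin using d='1728-06-17', and get 1728-06-17.
Next I call dayspinner.pin using d='1700-12-04', which returns 1700-12-04.
Now I run dayspinner.monthend(), and get 1700-12-31.
I try dayspinner.stepdays using n='281', and observe 1701-10-08.
I try dayspinner.pin using d='1880-08-03', giving 1880-08-03.


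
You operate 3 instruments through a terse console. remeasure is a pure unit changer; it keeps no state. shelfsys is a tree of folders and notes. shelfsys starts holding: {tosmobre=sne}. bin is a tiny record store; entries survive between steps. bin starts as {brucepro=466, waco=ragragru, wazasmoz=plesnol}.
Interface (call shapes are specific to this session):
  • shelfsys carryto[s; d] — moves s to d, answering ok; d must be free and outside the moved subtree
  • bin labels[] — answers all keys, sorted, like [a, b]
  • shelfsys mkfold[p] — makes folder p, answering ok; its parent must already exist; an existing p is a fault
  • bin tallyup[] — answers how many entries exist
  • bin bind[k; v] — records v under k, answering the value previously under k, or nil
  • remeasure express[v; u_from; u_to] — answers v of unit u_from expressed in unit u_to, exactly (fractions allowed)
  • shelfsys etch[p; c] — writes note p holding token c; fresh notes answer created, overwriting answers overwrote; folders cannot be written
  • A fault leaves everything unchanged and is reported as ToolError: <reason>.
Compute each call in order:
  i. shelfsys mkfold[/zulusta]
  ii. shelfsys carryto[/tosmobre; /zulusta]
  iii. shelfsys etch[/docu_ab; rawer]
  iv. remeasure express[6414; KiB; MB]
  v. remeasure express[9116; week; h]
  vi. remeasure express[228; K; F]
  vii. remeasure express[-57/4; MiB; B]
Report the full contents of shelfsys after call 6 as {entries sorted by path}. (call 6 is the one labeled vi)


Answer: {docu_ab=rawer, tosmobre=sne, zulusta/}

Derivation:
I use shelfsys mkfold using p='/zulusta', giving ok.
Next I call shelfsys carryto using s='/tosmobre', d='/zulusta', and observe ToolError: exists.
I use shelfsys etch using p='/docu_ab', c='rawer', and get created.
Then remeasure express using v='6414', u_from='KiB', u_to='MB', yielding 102624/15625.
Using remeasure express using v='9116', u_from='week', u_to='h', and see 1531488.
Then remeasure express using v='228', u_from='K', u_to='F', which returns -4927/100.
Using remeasure express using v='-57/4', u_from='MiB', u_to='B', and get -14942208.


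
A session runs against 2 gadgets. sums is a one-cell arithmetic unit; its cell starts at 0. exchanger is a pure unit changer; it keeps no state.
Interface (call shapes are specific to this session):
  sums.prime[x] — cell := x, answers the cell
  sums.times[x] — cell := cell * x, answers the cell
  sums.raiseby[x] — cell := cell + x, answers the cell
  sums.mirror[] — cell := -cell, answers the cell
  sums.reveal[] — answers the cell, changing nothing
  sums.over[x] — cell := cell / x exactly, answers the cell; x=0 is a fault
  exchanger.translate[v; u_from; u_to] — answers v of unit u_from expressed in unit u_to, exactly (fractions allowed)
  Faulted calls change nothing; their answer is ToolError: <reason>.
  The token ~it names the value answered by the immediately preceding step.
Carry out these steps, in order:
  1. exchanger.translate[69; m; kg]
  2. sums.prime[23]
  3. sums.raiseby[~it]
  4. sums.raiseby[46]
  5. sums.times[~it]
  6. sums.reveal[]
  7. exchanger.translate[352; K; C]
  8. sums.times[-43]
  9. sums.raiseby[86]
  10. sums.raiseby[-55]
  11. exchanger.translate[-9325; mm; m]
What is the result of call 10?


Answer: -363921

Derivation:
CALL exchanger.translate[v: 69; u_from: m; u_to: kg]
RET  ToolError: incompatible units
CALL sums.prime[x: 23]
RET  23
CALL sums.raiseby[x: ~it]
RET  46
CALL sums.raiseby[x: 46]
RET  92
CALL sums.times[x: ~it]
RET  8464
CALL sums.reveal[]
RET  8464
CALL exchanger.translate[v: 352; u_from: K; u_to: C]
RET  1577/20
CALL sums.times[x: -43]
RET  -363952
CALL sums.raiseby[x: 86]
RET  -363866
CALL sums.raiseby[x: -55]
RET  -363921
CALL exchanger.translate[v: -9325; u_from: mm; u_to: m]
RET  -373/40


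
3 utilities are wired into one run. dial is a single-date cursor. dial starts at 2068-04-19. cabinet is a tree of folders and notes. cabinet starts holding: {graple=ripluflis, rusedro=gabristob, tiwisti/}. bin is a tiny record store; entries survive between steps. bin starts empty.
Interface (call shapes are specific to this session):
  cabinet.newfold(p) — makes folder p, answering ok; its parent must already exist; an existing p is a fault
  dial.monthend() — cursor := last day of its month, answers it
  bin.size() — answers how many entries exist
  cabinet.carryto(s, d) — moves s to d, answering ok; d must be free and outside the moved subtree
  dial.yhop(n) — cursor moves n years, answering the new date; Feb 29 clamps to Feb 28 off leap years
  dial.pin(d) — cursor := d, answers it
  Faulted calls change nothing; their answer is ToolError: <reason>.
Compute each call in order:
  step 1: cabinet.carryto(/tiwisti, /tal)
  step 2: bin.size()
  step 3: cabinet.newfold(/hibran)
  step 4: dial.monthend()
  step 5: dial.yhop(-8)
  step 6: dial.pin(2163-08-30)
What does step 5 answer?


-> carryto(s='/tiwisti', d='/tal')
<- ok
-> size()
<- 0
-> newfold(p='/hibran')
<- ok
-> monthend()
<- 2068-04-30
-> yhop(n='-8')
<- 2060-04-30
-> pin(d='2163-08-30')
<- 2163-08-30

Answer: 2060-04-30


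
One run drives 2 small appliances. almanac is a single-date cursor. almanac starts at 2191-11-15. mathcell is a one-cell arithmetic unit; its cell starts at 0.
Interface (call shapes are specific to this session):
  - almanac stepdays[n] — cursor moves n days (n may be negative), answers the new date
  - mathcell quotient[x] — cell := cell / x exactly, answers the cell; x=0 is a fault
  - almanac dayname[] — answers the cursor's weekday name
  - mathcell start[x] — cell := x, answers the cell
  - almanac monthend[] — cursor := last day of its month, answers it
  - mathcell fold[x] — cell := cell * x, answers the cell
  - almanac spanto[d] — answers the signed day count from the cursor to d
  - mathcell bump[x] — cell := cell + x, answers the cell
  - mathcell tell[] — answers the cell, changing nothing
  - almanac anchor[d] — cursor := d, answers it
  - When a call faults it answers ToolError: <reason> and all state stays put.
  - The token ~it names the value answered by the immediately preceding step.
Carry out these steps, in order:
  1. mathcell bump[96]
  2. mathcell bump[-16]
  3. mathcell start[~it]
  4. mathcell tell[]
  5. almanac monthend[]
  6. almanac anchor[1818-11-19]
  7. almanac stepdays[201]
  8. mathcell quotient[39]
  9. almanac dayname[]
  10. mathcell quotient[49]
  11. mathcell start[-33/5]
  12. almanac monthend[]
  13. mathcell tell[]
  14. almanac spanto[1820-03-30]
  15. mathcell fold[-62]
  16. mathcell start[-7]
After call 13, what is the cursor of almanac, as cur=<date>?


==> mathcell bump(x: 96)
<== 96
==> mathcell bump(x: -16)
<== 80
==> mathcell start(x: ~it)
<== 80
==> mathcell tell()
<== 80
==> almanac monthend()
<== 2191-11-30
==> almanac anchor(d: 1818-11-19)
<== 1818-11-19
==> almanac stepdays(n: 201)
<== 1819-06-08
==> mathcell quotient(x: 39)
<== 80/39
==> almanac dayname()
<== Tuesday
==> mathcell quotient(x: 49)
<== 80/1911
==> mathcell start(x: -33/5)
<== -33/5
==> almanac monthend()
<== 1819-06-30
==> mathcell tell()
<== -33/5
==> almanac spanto(d: 1820-03-30)
<== 274
==> mathcell fold(x: -62)
<== 2046/5
==> mathcell start(x: -7)
<== -7

Answer: cur=1819-06-30


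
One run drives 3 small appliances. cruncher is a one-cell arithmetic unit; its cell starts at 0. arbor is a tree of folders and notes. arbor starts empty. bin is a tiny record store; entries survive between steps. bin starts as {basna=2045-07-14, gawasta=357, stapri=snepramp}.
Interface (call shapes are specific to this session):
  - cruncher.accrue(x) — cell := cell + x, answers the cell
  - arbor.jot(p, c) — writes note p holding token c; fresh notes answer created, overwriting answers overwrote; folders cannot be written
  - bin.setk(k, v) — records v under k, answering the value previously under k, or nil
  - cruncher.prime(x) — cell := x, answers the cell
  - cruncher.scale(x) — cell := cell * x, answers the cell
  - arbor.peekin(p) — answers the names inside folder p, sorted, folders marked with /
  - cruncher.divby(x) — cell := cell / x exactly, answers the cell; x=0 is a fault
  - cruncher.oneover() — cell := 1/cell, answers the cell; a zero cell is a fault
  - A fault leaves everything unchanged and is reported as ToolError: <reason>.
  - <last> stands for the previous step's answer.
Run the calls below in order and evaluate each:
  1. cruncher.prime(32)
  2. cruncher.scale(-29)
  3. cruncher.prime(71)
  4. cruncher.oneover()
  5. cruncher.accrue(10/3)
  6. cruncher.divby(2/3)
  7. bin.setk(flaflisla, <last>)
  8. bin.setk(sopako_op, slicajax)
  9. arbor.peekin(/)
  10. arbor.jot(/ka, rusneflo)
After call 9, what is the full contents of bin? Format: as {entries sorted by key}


Answer: {basna=2045-07-14, flaflisla=713/142, gawasta=357, sopako_op=slicajax, stapri=snepramp}

Derivation:
·→ cruncher.prime(x='32')
·← 32
·→ cruncher.scale(x='-29')
·← -928
·→ cruncher.prime(x='71')
·← 71
·→ cruncher.oneover()
·← 1/71
·→ cruncher.accrue(x='10/3')
·← 713/213
·→ cruncher.divby(x='2/3')
·← 713/142
·→ bin.setk(k='flaflisla', v='<last>')
·← nil
·→ bin.setk(k='sopako_op', v='slicajax')
·← nil
·→ arbor.peekin(p='/')
·← []
·→ arbor.jot(p='/ka', c='rusneflo')
·← created


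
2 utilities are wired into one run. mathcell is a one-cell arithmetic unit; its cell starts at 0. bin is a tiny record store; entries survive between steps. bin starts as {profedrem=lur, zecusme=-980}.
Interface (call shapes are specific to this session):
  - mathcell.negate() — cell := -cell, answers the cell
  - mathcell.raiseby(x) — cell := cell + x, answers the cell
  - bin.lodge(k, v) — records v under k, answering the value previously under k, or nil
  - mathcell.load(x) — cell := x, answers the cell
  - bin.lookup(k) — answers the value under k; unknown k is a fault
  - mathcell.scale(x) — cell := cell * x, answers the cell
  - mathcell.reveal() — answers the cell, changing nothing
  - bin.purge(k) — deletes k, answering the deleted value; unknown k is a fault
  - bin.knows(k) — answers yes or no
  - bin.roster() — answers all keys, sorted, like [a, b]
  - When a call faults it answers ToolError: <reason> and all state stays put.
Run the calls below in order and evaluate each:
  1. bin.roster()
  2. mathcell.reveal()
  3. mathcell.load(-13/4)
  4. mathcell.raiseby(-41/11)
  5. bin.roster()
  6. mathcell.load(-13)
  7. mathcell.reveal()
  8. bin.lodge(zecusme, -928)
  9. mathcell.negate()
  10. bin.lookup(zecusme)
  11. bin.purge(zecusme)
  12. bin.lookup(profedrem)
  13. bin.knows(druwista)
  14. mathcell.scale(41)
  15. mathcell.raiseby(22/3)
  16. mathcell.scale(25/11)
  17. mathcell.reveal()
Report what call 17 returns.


Answer: 40525/33

Derivation:
Step: bin.roster[]
Result: [profedrem, zecusme]
Step: mathcell.reveal[]
Result: 0
Step: mathcell.load[-13/4]
Result: -13/4
Step: mathcell.raiseby[-41/11]
Result: -307/44
Step: bin.roster[]
Result: [profedrem, zecusme]
Step: mathcell.load[-13]
Result: -13
Step: mathcell.reveal[]
Result: -13
Step: bin.lodge[zecusme; -928]
Result: -980
Step: mathcell.negate[]
Result: 13
Step: bin.lookup[zecusme]
Result: -928
Step: bin.purge[zecusme]
Result: -928
Step: bin.lookup[profedrem]
Result: lur
Step: bin.knows[druwista]
Result: no
Step: mathcell.scale[41]
Result: 533
Step: mathcell.raiseby[22/3]
Result: 1621/3
Step: mathcell.scale[25/11]
Result: 40525/33
Step: mathcell.reveal[]
Result: 40525/33


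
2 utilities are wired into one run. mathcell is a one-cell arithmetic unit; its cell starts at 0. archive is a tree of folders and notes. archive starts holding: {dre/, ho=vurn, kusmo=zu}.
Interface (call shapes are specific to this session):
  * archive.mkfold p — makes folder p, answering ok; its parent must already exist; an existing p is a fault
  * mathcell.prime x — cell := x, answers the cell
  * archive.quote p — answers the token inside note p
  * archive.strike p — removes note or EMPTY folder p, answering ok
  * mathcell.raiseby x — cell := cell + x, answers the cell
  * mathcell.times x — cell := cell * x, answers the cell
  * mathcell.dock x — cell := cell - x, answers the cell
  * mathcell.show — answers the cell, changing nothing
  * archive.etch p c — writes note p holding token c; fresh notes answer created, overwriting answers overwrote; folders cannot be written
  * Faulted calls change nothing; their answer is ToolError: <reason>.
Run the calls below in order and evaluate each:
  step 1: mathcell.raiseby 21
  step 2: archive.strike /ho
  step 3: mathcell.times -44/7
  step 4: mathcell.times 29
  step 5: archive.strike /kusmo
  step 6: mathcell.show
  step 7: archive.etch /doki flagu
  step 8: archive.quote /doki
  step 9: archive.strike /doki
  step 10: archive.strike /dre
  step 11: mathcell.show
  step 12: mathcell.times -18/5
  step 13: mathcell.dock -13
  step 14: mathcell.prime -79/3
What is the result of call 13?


Answer: 68969/5

Derivation:
~$ mathcell.raiseby 21
  21
~$ archive.strike /ho
  ok
~$ mathcell.times -44/7
  -132
~$ mathcell.times 29
  -3828
~$ archive.strike /kusmo
  ok
~$ mathcell.show
  -3828
~$ archive.etch /doki flagu
  created
~$ archive.quote /doki
  flagu
~$ archive.strike /doki
  ok
~$ archive.strike /dre
  ok
~$ mathcell.show
  -3828
~$ mathcell.times -18/5
  68904/5
~$ mathcell.dock -13
  68969/5
~$ mathcell.prime -79/3
  -79/3


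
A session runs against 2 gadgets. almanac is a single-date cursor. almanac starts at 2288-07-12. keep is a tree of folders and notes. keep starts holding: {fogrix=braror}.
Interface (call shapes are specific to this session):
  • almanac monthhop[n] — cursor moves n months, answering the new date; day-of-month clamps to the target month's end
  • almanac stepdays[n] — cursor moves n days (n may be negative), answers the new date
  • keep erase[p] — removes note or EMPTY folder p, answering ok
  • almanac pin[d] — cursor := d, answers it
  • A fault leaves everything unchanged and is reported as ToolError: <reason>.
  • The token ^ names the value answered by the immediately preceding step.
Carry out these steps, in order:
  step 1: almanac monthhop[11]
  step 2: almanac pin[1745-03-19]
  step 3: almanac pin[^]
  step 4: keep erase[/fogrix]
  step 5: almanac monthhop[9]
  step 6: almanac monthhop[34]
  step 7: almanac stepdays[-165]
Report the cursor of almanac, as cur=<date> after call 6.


Answer: cur=1748-10-19

Derivation:
Do: almanac monthhop[n→11]
See: 2289-06-12
Do: almanac pin[d→1745-03-19]
See: 1745-03-19
Do: almanac pin[d→^]
See: 1745-03-19
Do: keep erase[p→/fogrix]
See: ok
Do: almanac monthhop[n→9]
See: 1745-12-19
Do: almanac monthhop[n→34]
See: 1748-10-19
Do: almanac stepdays[n→-165]
See: 1748-05-07


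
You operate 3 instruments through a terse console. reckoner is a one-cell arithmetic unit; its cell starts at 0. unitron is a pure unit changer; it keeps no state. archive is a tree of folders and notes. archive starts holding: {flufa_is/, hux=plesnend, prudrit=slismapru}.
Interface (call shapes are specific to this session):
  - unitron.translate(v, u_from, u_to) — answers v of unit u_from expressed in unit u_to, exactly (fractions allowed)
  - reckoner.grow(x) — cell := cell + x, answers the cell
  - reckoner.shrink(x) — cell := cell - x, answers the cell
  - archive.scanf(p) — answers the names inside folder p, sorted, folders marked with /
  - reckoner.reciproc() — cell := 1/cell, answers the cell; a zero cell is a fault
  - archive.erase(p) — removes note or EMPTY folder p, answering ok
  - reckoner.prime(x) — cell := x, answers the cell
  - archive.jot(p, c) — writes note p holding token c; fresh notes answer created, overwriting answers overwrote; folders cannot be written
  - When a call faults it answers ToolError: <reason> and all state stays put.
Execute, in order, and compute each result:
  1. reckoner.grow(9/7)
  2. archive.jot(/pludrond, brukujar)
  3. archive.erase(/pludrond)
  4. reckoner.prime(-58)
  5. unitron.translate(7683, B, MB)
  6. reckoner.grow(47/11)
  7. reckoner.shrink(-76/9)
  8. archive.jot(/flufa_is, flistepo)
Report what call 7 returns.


>>> grow x→9/7
[out] 9/7
>>> jot p→/pludrond c→brukujar
[out] created
>>> erase p→/pludrond
[out] ok
>>> prime x→-58
[out] -58
>>> translate v→7683 u_from→B u_to→MB
[out] 7683/1000000
>>> grow x→47/11
[out] -591/11
>>> shrink x→-76/9
[out] -4483/99
>>> jot p→/flufa_is c→flistepo
[out] ToolError: is a directory

Answer: -4483/99


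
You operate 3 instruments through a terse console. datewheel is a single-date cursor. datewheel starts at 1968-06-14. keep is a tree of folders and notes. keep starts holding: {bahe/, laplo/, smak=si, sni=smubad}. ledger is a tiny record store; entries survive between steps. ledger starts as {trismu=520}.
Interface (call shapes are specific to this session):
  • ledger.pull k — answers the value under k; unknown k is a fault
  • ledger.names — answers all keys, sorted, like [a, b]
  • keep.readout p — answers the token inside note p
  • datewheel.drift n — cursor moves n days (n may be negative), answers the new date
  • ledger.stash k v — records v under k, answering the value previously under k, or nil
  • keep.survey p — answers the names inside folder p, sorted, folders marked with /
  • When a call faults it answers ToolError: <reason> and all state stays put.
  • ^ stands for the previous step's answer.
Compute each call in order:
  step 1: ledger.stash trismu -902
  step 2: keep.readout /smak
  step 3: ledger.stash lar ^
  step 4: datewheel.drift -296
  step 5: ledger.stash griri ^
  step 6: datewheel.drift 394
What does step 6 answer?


Answer: 1968-09-20

Derivation:
==> ledger.stash(k='trismu', v='-902')
<== 520
==> keep.readout(p='/smak')
<== si
==> ledger.stash(k='lar', v='^')
<== nil
==> datewheel.drift(n='-296')
<== 1967-08-23
==> ledger.stash(k='griri', v='^')
<== nil
==> datewheel.drift(n='394')
<== 1968-09-20


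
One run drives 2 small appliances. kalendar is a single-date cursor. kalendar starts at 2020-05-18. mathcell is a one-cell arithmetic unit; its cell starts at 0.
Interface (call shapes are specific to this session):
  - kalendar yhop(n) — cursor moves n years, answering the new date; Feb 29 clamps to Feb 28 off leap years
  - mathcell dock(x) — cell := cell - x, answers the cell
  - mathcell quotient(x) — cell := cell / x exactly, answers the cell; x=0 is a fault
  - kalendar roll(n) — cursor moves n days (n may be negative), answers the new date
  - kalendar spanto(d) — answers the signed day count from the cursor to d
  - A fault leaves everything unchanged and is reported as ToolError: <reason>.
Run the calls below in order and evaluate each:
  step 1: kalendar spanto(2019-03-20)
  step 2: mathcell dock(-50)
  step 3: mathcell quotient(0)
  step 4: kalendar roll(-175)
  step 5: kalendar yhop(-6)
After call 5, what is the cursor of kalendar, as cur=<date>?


[in] kalendar spanto 2019-03-20
  -425
[in] mathcell dock -50
  50
[in] mathcell quotient 0
  ToolError: division by zero
[in] kalendar roll -175
  2019-11-25
[in] kalendar yhop -6
  2013-11-25

Answer: cur=2013-11-25


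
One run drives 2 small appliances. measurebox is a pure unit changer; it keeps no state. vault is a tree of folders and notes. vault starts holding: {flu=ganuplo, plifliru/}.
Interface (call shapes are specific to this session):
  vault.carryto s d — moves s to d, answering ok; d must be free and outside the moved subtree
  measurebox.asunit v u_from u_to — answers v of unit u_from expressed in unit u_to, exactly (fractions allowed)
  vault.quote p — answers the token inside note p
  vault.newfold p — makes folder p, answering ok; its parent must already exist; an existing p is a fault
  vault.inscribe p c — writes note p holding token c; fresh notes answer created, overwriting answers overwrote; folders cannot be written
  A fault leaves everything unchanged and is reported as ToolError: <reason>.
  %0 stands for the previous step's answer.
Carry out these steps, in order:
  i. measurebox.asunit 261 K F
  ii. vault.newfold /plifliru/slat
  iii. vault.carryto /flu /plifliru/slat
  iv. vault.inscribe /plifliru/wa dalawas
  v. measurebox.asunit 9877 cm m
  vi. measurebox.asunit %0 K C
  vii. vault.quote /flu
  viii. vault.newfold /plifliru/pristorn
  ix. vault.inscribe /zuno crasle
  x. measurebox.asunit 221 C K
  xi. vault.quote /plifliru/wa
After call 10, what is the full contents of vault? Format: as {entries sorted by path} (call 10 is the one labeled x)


Answer: {flu=ganuplo, plifliru/, plifliru/pristorn/, plifliru/slat/, plifliru/wa=dalawas, zuno=crasle}

Derivation:
>>> measurebox.asunit v=261 u_from=K u_to=F
  1013/100
>>> vault.newfold p=/plifliru/slat
  ok
>>> vault.carryto s=/flu d=/plifliru/slat
  ToolError: exists
>>> vault.inscribe p=/plifliru/wa c=dalawas
  created
>>> measurebox.asunit v=9877 u_from=cm u_to=m
  9877/100
>>> measurebox.asunit v=%0 u_from=K u_to=C
  -8719/50
>>> vault.quote p=/flu
  ganuplo
>>> vault.newfold p=/plifliru/pristorn
  ok
>>> vault.inscribe p=/zuno c=crasle
  created
>>> measurebox.asunit v=221 u_from=C u_to=K
  9883/20
>>> vault.quote p=/plifliru/wa
  dalawas


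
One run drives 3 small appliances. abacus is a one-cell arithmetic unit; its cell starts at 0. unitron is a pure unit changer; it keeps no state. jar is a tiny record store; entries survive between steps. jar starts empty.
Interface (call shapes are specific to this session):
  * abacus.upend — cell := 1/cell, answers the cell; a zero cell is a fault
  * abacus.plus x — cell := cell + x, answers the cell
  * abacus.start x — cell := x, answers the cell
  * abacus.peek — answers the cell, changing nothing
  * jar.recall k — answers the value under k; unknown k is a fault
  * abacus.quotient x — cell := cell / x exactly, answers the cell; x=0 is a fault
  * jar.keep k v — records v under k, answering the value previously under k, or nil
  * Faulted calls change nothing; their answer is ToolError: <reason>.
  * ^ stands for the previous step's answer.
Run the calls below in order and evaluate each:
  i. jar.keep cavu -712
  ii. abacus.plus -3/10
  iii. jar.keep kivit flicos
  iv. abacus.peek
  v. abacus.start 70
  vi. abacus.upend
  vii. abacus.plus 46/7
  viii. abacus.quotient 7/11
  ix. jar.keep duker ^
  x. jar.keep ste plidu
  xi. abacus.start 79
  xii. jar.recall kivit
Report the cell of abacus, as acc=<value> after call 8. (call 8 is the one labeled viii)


I run jar.keep(k=cavu, v=-712), yielding nil.
I run abacus.plus(x=-3/10), and see -3/10.
Then jar.keep(k=kivit, v=flicos), → nil.
I invoke abacus.peek(), which returns -3/10.
I try abacus.start(x=70), and see 70.
Then abacus.upend(), and observe 1/70.
I run abacus.plus(x=46/7), — result: 461/70.
Then abacus.quotient(x=7/11), yielding 5071/490.
Now I run jar.keep(k=duker, v=^), → nil.
I try jar.keep(k=ste, v=plidu): nil.
I try abacus.start(x=79), yielding 79.
I call jar.recall(k=kivit), yielding flicos.

Answer: acc=5071/490


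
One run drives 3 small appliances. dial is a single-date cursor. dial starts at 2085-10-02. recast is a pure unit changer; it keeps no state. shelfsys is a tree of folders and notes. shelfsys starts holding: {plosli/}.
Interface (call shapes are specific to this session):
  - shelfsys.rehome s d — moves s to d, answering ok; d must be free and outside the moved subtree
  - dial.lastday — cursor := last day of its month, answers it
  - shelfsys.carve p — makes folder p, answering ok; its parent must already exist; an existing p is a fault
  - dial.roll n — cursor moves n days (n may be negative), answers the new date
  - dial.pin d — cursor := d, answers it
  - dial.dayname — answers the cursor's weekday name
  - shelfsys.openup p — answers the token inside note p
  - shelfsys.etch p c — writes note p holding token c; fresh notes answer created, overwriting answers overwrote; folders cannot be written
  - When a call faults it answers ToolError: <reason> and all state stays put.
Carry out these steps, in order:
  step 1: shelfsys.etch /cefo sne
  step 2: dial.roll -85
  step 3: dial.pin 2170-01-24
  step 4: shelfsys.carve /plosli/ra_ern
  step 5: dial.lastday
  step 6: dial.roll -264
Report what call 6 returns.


Do: etch[p: /cefo; c: sne]
See: created
Do: roll[n: -85]
See: 2085-07-09
Do: pin[d: 2170-01-24]
See: 2170-01-24
Do: carve[p: /plosli/ra_ern]
See: ok
Do: lastday[]
See: 2170-01-31
Do: roll[n: -264]
See: 2169-05-12

Answer: 2169-05-12


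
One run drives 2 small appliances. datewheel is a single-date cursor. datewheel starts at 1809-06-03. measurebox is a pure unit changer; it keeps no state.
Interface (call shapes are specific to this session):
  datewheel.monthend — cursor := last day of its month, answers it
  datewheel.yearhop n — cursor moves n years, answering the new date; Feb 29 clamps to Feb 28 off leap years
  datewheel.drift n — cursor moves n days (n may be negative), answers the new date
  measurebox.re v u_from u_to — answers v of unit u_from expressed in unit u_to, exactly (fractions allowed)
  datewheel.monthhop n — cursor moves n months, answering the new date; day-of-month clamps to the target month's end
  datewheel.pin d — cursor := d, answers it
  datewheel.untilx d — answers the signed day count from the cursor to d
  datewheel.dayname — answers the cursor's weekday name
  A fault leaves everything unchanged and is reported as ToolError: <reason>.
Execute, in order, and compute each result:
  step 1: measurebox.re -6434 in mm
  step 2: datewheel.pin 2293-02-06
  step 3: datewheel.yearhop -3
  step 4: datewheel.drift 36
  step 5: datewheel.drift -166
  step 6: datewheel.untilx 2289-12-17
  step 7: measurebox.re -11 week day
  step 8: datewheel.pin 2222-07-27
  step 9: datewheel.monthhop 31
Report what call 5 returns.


Answer: 2289-09-29

Derivation:
// measurebox.re(-6434, in, mm) ~> -817118/5
// datewheel.pin(2293-02-06) ~> 2293-02-06
// datewheel.yearhop(-3) ~> 2290-02-06
// datewheel.drift(36) ~> 2290-03-14
// datewheel.drift(-166) ~> 2289-09-29
// datewheel.untilx(2289-12-17) ~> 79
// measurebox.re(-11, week, day) ~> -77
// datewheel.pin(2222-07-27) ~> 2222-07-27
// datewheel.monthhop(31) ~> 2225-02-27


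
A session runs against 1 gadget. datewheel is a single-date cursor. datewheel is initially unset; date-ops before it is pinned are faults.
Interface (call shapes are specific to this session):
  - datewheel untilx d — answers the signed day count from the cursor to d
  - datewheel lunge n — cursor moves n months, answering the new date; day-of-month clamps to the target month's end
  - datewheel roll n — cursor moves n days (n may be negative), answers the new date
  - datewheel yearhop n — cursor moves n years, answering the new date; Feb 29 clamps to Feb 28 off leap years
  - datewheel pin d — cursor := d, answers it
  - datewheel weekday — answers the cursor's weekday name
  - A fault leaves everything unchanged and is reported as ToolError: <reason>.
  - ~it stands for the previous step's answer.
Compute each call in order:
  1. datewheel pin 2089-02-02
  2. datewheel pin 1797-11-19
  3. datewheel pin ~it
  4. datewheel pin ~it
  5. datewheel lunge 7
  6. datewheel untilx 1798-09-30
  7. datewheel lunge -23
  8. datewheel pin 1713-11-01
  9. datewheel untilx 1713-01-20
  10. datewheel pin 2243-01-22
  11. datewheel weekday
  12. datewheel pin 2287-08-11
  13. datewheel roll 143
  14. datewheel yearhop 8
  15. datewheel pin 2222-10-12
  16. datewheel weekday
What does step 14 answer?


// 1. datewheel pin(d: 2089-02-02) : 2089-02-02
// 2. datewheel pin(d: 1797-11-19) : 1797-11-19
// 3. datewheel pin(d: ~it) : 1797-11-19
// 4. datewheel pin(d: ~it) : 1797-11-19
// 5. datewheel lunge(n: 7) : 1798-06-19
// 6. datewheel untilx(d: 1798-09-30) : 103
// 7. datewheel lunge(n: -23) : 1796-07-19
// 8. datewheel pin(d: 1713-11-01) : 1713-11-01
// 9. datewheel untilx(d: 1713-01-20) : -285
// 10. datewheel pin(d: 2243-01-22) : 2243-01-22
// 11. datewheel weekday() : Sunday
// 12. datewheel pin(d: 2287-08-11) : 2287-08-11
// 13. datewheel roll(n: 143) : 2288-01-01
// 14. datewheel yearhop(n: 8) : 2296-01-01
// 15. datewheel pin(d: 2222-10-12) : 2222-10-12
// 16. datewheel weekday() : Saturday

Answer: 2296-01-01


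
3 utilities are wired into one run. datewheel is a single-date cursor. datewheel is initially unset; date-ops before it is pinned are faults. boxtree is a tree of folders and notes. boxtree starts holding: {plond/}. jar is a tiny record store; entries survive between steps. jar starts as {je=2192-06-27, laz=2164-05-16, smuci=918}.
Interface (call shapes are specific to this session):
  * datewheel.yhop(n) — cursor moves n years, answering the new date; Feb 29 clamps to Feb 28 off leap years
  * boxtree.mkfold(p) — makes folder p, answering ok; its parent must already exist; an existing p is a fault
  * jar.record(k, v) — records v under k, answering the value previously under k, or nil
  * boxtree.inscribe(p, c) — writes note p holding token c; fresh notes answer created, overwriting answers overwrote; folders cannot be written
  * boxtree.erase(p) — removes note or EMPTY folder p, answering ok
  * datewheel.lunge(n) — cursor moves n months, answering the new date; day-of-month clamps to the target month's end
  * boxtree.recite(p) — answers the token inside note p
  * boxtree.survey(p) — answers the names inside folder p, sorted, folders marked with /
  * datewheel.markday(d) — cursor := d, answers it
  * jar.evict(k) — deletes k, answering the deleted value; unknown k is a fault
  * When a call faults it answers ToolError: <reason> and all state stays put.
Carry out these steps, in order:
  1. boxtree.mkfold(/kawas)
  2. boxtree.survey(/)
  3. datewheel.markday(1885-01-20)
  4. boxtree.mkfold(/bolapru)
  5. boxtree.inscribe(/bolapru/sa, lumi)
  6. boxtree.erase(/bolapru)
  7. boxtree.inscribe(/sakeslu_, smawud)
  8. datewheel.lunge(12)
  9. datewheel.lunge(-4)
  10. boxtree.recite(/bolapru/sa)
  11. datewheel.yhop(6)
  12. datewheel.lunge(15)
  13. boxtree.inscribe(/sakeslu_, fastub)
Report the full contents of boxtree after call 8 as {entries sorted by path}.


Answer: {bolapru/, bolapru/sa=lumi, kawas/, plond/, sakeslu_=smawud}

Derivation:
~$ mkfold p=/kawas
  ok
~$ survey p=/
  [kawas/, plond/]
~$ markday d=1885-01-20
  1885-01-20
~$ mkfold p=/bolapru
  ok
~$ inscribe p=/bolapru/sa c=lumi
  created
~$ erase p=/bolapru
  ToolError: not empty
~$ inscribe p=/sakeslu_ c=smawud
  created
~$ lunge n=12
  1886-01-20
~$ lunge n=-4
  1885-09-20
~$ recite p=/bolapru/sa
  lumi
~$ yhop n=6
  1891-09-20
~$ lunge n=15
  1892-12-20
~$ inscribe p=/sakeslu_ c=fastub
  overwrote
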